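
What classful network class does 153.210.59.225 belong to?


First octet: 153
Binary: 10011001
10xxxxxx -> Class B (128-191)
Class B, default mask 255.255.0.0 (/16)


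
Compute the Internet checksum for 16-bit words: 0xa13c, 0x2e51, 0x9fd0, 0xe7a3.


Sum all words (with carry folding):
+ 0xa13c = 0xa13c
+ 0x2e51 = 0xcf8d
+ 0x9fd0 = 0x6f5e
+ 0xe7a3 = 0x5702
One's complement: ~0x5702
Checksum = 0xa8fd


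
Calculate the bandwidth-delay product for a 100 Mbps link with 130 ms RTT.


BDP = bandwidth * RTT
= 100 Mbps * 130 ms
= 100 * 1e6 * 130 / 1000 bits
= 13000000 bits
= 1625000 bytes
= 1586.9141 KB
BDP = 13000000 bits (1625000 bytes)


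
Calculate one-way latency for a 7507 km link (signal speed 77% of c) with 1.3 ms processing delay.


Speed = 0.77 * 3e5 km/s = 231000 km/s
Propagation delay = 7507 / 231000 = 0.0325 s = 32.4978 ms
Processing delay = 1.3 ms
Total one-way latency = 33.7978 ms


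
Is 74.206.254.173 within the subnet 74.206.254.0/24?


Subnet network: 74.206.254.0
Test IP AND mask: 74.206.254.0
Yes, 74.206.254.173 is in 74.206.254.0/24


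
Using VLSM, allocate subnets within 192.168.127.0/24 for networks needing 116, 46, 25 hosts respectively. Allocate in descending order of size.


116 hosts -> /25 (126 usable): 192.168.127.0/25
46 hosts -> /26 (62 usable): 192.168.127.128/26
25 hosts -> /27 (30 usable): 192.168.127.192/27
Allocation: 192.168.127.0/25 (116 hosts, 126 usable); 192.168.127.128/26 (46 hosts, 62 usable); 192.168.127.192/27 (25 hosts, 30 usable)


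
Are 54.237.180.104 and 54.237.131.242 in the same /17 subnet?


Mask: 255.255.128.0
54.237.180.104 AND mask = 54.237.128.0
54.237.131.242 AND mask = 54.237.128.0
Yes, same subnet (54.237.128.0)


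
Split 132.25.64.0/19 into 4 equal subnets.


New prefix = 19 + 2 = 21
Each subnet has 2048 addresses
  132.25.64.0/21
  132.25.72.0/21
  132.25.80.0/21
  132.25.88.0/21
Subnets: 132.25.64.0/21, 132.25.72.0/21, 132.25.80.0/21, 132.25.88.0/21


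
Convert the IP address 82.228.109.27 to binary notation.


82 = 01010010
228 = 11100100
109 = 01101101
27 = 00011011
Binary: 01010010.11100100.01101101.00011011


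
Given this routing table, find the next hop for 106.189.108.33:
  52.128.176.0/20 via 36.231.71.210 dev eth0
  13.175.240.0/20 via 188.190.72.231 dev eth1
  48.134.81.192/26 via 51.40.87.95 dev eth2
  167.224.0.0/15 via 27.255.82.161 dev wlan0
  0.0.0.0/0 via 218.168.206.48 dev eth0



Longest prefix match for 106.189.108.33:
  /20 52.128.176.0: no
  /20 13.175.240.0: no
  /26 48.134.81.192: no
  /15 167.224.0.0: no
  /0 0.0.0.0: MATCH
Selected: next-hop 218.168.206.48 via eth0 (matched /0)


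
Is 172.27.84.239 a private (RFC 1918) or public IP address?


RFC 1918 private ranges:
  10.0.0.0/8 (10.0.0.0 - 10.255.255.255)
  172.16.0.0/12 (172.16.0.0 - 172.31.255.255)
  192.168.0.0/16 (192.168.0.0 - 192.168.255.255)
Private (in 172.16.0.0/12)


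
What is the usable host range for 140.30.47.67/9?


Network: 140.0.0.0
Broadcast: 140.127.255.255
First usable = network + 1
Last usable = broadcast - 1
Range: 140.0.0.1 to 140.127.255.254


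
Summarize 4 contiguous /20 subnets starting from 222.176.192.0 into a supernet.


Original prefix: /20
Number of subnets: 4 = 2^2
New prefix = 20 - 2 = 18
Supernet: 222.176.192.0/18


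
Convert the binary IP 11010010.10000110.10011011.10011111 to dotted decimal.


11010010 = 210
10000110 = 134
10011011 = 155
10011111 = 159
IP: 210.134.155.159


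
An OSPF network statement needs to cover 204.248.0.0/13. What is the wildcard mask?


Subnet mask: 255.248.0.0
Wildcard = 255.255.255.255 - subnet mask
255 - 255 = 0
255 - 248 = 7
255 - 0 = 255
255 - 0 = 255
Wildcard: 0.7.255.255


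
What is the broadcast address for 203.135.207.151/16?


Network: 203.135.0.0/16
Host bits = 16
Set all host bits to 1:
Broadcast: 203.135.255.255


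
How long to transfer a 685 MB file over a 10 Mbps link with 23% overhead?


Effective throughput = 10 * (1 - 23/100) = 7.7 Mbps
File size in Mb = 685 * 8 = 5480 Mb
Time = 5480 / 7.7
Time = 711.6883 seconds


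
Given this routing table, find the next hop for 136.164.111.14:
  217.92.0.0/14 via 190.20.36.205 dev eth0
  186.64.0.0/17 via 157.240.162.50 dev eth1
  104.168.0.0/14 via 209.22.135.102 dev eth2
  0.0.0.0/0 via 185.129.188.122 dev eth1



Longest prefix match for 136.164.111.14:
  /14 217.92.0.0: no
  /17 186.64.0.0: no
  /14 104.168.0.0: no
  /0 0.0.0.0: MATCH
Selected: next-hop 185.129.188.122 via eth1 (matched /0)


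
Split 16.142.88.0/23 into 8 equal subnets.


New prefix = 23 + 3 = 26
Each subnet has 64 addresses
  16.142.88.0/26
  16.142.88.64/26
  16.142.88.128/26
  16.142.88.192/26
  16.142.89.0/26
  16.142.89.64/26
  16.142.89.128/26
  16.142.89.192/26
Subnets: 16.142.88.0/26, 16.142.88.64/26, 16.142.88.128/26, 16.142.88.192/26, 16.142.89.0/26, 16.142.89.64/26, 16.142.89.128/26, 16.142.89.192/26


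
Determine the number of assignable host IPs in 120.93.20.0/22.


Host bits = 32 - 22 = 10
Total addresses = 2^10 = 1024
Usable = total - 2 (network and broadcast)
Usable hosts: 1022


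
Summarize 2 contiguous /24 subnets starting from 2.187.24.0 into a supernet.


Original prefix: /24
Number of subnets: 2 = 2^1
New prefix = 24 - 1 = 23
Supernet: 2.187.24.0/23


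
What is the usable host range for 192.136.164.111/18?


Network: 192.136.128.0
Broadcast: 192.136.191.255
First usable = network + 1
Last usable = broadcast - 1
Range: 192.136.128.1 to 192.136.191.254


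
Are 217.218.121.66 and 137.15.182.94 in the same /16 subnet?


Mask: 255.255.0.0
217.218.121.66 AND mask = 217.218.0.0
137.15.182.94 AND mask = 137.15.0.0
No, different subnets (217.218.0.0 vs 137.15.0.0)


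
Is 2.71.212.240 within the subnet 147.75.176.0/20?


Subnet network: 147.75.176.0
Test IP AND mask: 2.71.208.0
No, 2.71.212.240 is not in 147.75.176.0/20


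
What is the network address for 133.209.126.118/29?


IP:   10000101.11010001.01111110.01110110
Mask: 11111111.11111111.11111111.11111000
AND operation:
Net:  10000101.11010001.01111110.01110000
Network: 133.209.126.112/29


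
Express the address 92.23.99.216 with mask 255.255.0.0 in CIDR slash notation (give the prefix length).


Binary: 11111111.11111111.00000000.00000000
Count leading 1s
Prefix: /16


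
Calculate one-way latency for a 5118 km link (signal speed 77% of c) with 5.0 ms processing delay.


Speed = 0.77 * 3e5 km/s = 231000 km/s
Propagation delay = 5118 / 231000 = 0.0222 s = 22.1558 ms
Processing delay = 5.0 ms
Total one-way latency = 27.1558 ms


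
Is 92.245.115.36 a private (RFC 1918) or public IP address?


RFC 1918 private ranges:
  10.0.0.0/8 (10.0.0.0 - 10.255.255.255)
  172.16.0.0/12 (172.16.0.0 - 172.31.255.255)
  192.168.0.0/16 (192.168.0.0 - 192.168.255.255)
Public (not in any RFC 1918 range)


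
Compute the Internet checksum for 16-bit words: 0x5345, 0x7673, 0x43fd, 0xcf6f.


Sum all words (with carry folding):
+ 0x5345 = 0x5345
+ 0x7673 = 0xc9b8
+ 0x43fd = 0x0db6
+ 0xcf6f = 0xdd25
One's complement: ~0xdd25
Checksum = 0x22da


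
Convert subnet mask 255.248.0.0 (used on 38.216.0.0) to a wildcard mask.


Subnet mask: 255.248.0.0
Wildcard = 255.255.255.255 - subnet mask
255 - 255 = 0
255 - 248 = 7
255 - 0 = 255
255 - 0 = 255
Wildcard: 0.7.255.255


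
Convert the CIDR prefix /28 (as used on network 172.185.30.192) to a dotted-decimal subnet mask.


/28 means 28 network bits, 4 host bits
Binary: 11111111111111111111111111110000
Mask: 255.255.255.240


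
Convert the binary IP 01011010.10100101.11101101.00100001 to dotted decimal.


01011010 = 90
10100101 = 165
11101101 = 237
00100001 = 33
IP: 90.165.237.33


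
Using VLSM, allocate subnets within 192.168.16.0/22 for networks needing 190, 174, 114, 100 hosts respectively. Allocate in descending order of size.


190 hosts -> /24 (254 usable): 192.168.16.0/24
174 hosts -> /24 (254 usable): 192.168.17.0/24
114 hosts -> /25 (126 usable): 192.168.18.0/25
100 hosts -> /25 (126 usable): 192.168.18.128/25
Allocation: 192.168.16.0/24 (190 hosts, 254 usable); 192.168.17.0/24 (174 hosts, 254 usable); 192.168.18.0/25 (114 hosts, 126 usable); 192.168.18.128/25 (100 hosts, 126 usable)


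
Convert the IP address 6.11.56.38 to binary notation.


6 = 00000110
11 = 00001011
56 = 00111000
38 = 00100110
Binary: 00000110.00001011.00111000.00100110


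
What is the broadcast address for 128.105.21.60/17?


Network: 128.105.0.0/17
Host bits = 15
Set all host bits to 1:
Broadcast: 128.105.127.255


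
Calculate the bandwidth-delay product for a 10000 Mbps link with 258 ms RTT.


BDP = bandwidth * RTT
= 10000 Mbps * 258 ms
= 10000 * 1e6 * 258 / 1000 bits
= 2580000000 bits
= 322500000 bytes
= 314941.4062 KB
BDP = 2580000000 bits (322500000 bytes)


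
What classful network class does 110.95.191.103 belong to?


First octet: 110
Binary: 01101110
0xxxxxxx -> Class A (1-126)
Class A, default mask 255.0.0.0 (/8)


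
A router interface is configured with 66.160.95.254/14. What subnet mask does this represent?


/14 means 14 network bits, 18 host bits
Binary: 11111111111111000000000000000000
Mask: 255.252.0.0


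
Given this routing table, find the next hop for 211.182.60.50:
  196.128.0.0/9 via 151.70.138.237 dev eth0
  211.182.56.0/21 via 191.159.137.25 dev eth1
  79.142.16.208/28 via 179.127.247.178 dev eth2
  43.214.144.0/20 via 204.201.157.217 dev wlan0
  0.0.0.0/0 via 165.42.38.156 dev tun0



Longest prefix match for 211.182.60.50:
  /9 196.128.0.0: no
  /21 211.182.56.0: MATCH
  /28 79.142.16.208: no
  /20 43.214.144.0: no
  /0 0.0.0.0: MATCH
Selected: next-hop 191.159.137.25 via eth1 (matched /21)


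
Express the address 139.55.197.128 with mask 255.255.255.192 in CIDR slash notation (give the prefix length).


Binary: 11111111.11111111.11111111.11000000
Count leading 1s
Prefix: /26


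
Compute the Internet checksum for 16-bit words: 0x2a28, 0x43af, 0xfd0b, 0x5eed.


Sum all words (with carry folding):
+ 0x2a28 = 0x2a28
+ 0x43af = 0x6dd7
+ 0xfd0b = 0x6ae3
+ 0x5eed = 0xc9d0
One's complement: ~0xc9d0
Checksum = 0x362f


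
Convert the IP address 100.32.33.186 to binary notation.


100 = 01100100
32 = 00100000
33 = 00100001
186 = 10111010
Binary: 01100100.00100000.00100001.10111010


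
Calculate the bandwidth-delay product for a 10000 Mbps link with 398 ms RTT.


BDP = bandwidth * RTT
= 10000 Mbps * 398 ms
= 10000 * 1e6 * 398 / 1000 bits
= 3980000000 bits
= 497500000 bytes
= 485839.8438 KB
BDP = 3980000000 bits (497500000 bytes)


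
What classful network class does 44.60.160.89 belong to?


First octet: 44
Binary: 00101100
0xxxxxxx -> Class A (1-126)
Class A, default mask 255.0.0.0 (/8)


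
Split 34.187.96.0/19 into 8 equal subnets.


New prefix = 19 + 3 = 22
Each subnet has 1024 addresses
  34.187.96.0/22
  34.187.100.0/22
  34.187.104.0/22
  34.187.108.0/22
  34.187.112.0/22
  34.187.116.0/22
  34.187.120.0/22
  34.187.124.0/22
Subnets: 34.187.96.0/22, 34.187.100.0/22, 34.187.104.0/22, 34.187.108.0/22, 34.187.112.0/22, 34.187.116.0/22, 34.187.120.0/22, 34.187.124.0/22


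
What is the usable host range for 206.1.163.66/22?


Network: 206.1.160.0
Broadcast: 206.1.163.255
First usable = network + 1
Last usable = broadcast - 1
Range: 206.1.160.1 to 206.1.163.254


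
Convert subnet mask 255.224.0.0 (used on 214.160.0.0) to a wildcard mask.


Subnet mask: 255.224.0.0
Wildcard = 255.255.255.255 - subnet mask
255 - 255 = 0
255 - 224 = 31
255 - 0 = 255
255 - 0 = 255
Wildcard: 0.31.255.255


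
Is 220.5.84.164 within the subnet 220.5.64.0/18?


Subnet network: 220.5.64.0
Test IP AND mask: 220.5.64.0
Yes, 220.5.84.164 is in 220.5.64.0/18


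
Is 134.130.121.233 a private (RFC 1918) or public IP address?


RFC 1918 private ranges:
  10.0.0.0/8 (10.0.0.0 - 10.255.255.255)
  172.16.0.0/12 (172.16.0.0 - 172.31.255.255)
  192.168.0.0/16 (192.168.0.0 - 192.168.255.255)
Public (not in any RFC 1918 range)


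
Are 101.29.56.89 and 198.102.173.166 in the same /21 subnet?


Mask: 255.255.248.0
101.29.56.89 AND mask = 101.29.56.0
198.102.173.166 AND mask = 198.102.168.0
No, different subnets (101.29.56.0 vs 198.102.168.0)


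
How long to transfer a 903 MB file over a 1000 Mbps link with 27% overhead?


Effective throughput = 1000 * (1 - 27/100) = 730 Mbps
File size in Mb = 903 * 8 = 7224 Mb
Time = 7224 / 730
Time = 9.8959 seconds


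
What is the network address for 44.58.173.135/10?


IP:   00101100.00111010.10101101.10000111
Mask: 11111111.11000000.00000000.00000000
AND operation:
Net:  00101100.00000000.00000000.00000000
Network: 44.0.0.0/10


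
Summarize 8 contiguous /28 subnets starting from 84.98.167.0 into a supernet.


Original prefix: /28
Number of subnets: 8 = 2^3
New prefix = 28 - 3 = 25
Supernet: 84.98.167.0/25


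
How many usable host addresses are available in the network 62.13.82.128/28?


Host bits = 32 - 28 = 4
Total addresses = 2^4 = 16
Usable = total - 2 (network and broadcast)
Usable hosts: 14


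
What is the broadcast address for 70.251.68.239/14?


Network: 70.248.0.0/14
Host bits = 18
Set all host bits to 1:
Broadcast: 70.251.255.255


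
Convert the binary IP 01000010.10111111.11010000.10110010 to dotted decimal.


01000010 = 66
10111111 = 191
11010000 = 208
10110010 = 178
IP: 66.191.208.178


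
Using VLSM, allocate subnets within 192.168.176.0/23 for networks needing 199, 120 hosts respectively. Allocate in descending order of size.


199 hosts -> /24 (254 usable): 192.168.176.0/24
120 hosts -> /25 (126 usable): 192.168.177.0/25
Allocation: 192.168.176.0/24 (199 hosts, 254 usable); 192.168.177.0/25 (120 hosts, 126 usable)


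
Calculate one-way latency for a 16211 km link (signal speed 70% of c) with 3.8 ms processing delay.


Speed = 0.7 * 3e5 km/s = 210000 km/s
Propagation delay = 16211 / 210000 = 0.0772 s = 77.1952 ms
Processing delay = 3.8 ms
Total one-way latency = 80.9952 ms


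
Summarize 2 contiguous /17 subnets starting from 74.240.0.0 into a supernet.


Original prefix: /17
Number of subnets: 2 = 2^1
New prefix = 17 - 1 = 16
Supernet: 74.240.0.0/16


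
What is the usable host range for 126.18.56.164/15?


Network: 126.18.0.0
Broadcast: 126.19.255.255
First usable = network + 1
Last usable = broadcast - 1
Range: 126.18.0.1 to 126.19.255.254


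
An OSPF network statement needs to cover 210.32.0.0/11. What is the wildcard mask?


Subnet mask: 255.224.0.0
Wildcard = 255.255.255.255 - subnet mask
255 - 255 = 0
255 - 224 = 31
255 - 0 = 255
255 - 0 = 255
Wildcard: 0.31.255.255


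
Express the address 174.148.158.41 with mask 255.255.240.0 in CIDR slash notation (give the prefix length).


Binary: 11111111.11111111.11110000.00000000
Count leading 1s
Prefix: /20


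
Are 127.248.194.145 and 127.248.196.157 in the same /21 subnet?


Mask: 255.255.248.0
127.248.194.145 AND mask = 127.248.192.0
127.248.196.157 AND mask = 127.248.192.0
Yes, same subnet (127.248.192.0)


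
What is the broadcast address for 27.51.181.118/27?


Network: 27.51.181.96/27
Host bits = 5
Set all host bits to 1:
Broadcast: 27.51.181.127


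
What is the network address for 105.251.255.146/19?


IP:   01101001.11111011.11111111.10010010
Mask: 11111111.11111111.11100000.00000000
AND operation:
Net:  01101001.11111011.11100000.00000000
Network: 105.251.224.0/19


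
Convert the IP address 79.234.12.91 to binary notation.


79 = 01001111
234 = 11101010
12 = 00001100
91 = 01011011
Binary: 01001111.11101010.00001100.01011011


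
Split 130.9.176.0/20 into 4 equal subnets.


New prefix = 20 + 2 = 22
Each subnet has 1024 addresses
  130.9.176.0/22
  130.9.180.0/22
  130.9.184.0/22
  130.9.188.0/22
Subnets: 130.9.176.0/22, 130.9.180.0/22, 130.9.184.0/22, 130.9.188.0/22


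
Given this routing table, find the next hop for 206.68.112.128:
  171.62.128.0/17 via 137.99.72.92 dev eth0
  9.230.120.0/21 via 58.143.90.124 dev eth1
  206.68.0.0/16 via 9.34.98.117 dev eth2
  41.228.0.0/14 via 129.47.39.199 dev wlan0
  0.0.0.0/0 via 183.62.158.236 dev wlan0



Longest prefix match for 206.68.112.128:
  /17 171.62.128.0: no
  /21 9.230.120.0: no
  /16 206.68.0.0: MATCH
  /14 41.228.0.0: no
  /0 0.0.0.0: MATCH
Selected: next-hop 9.34.98.117 via eth2 (matched /16)


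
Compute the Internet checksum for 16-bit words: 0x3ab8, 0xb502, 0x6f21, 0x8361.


Sum all words (with carry folding):
+ 0x3ab8 = 0x3ab8
+ 0xb502 = 0xefba
+ 0x6f21 = 0x5edc
+ 0x8361 = 0xe23d
One's complement: ~0xe23d
Checksum = 0x1dc2


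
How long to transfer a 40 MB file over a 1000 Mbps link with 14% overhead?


Effective throughput = 1000 * (1 - 14/100) = 860 Mbps
File size in Mb = 40 * 8 = 320 Mb
Time = 320 / 860
Time = 0.3721 seconds


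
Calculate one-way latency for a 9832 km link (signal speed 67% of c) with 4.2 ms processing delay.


Speed = 0.67 * 3e5 km/s = 201000 km/s
Propagation delay = 9832 / 201000 = 0.0489 s = 48.9154 ms
Processing delay = 4.2 ms
Total one-way latency = 53.1154 ms


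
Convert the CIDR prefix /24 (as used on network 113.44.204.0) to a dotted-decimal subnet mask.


/24 means 24 network bits, 8 host bits
Binary: 11111111111111111111111100000000
Mask: 255.255.255.0


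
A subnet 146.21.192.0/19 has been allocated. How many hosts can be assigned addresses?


Host bits = 32 - 19 = 13
Total addresses = 2^13 = 8192
Usable = total - 2 (network and broadcast)
Usable hosts: 8190


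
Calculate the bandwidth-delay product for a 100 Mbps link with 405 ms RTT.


BDP = bandwidth * RTT
= 100 Mbps * 405 ms
= 100 * 1e6 * 405 / 1000 bits
= 40500000 bits
= 5062500 bytes
= 4943.8477 KB
BDP = 40500000 bits (5062500 bytes)


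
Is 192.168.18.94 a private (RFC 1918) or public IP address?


RFC 1918 private ranges:
  10.0.0.0/8 (10.0.0.0 - 10.255.255.255)
  172.16.0.0/12 (172.16.0.0 - 172.31.255.255)
  192.168.0.0/16 (192.168.0.0 - 192.168.255.255)
Private (in 192.168.0.0/16)


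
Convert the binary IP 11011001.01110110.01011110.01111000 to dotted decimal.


11011001 = 217
01110110 = 118
01011110 = 94
01111000 = 120
IP: 217.118.94.120


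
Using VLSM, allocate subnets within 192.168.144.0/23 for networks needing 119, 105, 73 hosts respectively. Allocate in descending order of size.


119 hosts -> /25 (126 usable): 192.168.144.0/25
105 hosts -> /25 (126 usable): 192.168.144.128/25
73 hosts -> /25 (126 usable): 192.168.145.0/25
Allocation: 192.168.144.0/25 (119 hosts, 126 usable); 192.168.144.128/25 (105 hosts, 126 usable); 192.168.145.0/25 (73 hosts, 126 usable)


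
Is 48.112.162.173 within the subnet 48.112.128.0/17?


Subnet network: 48.112.128.0
Test IP AND mask: 48.112.128.0
Yes, 48.112.162.173 is in 48.112.128.0/17


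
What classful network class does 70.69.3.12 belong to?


First octet: 70
Binary: 01000110
0xxxxxxx -> Class A (1-126)
Class A, default mask 255.0.0.0 (/8)


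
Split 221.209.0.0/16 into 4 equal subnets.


New prefix = 16 + 2 = 18
Each subnet has 16384 addresses
  221.209.0.0/18
  221.209.64.0/18
  221.209.128.0/18
  221.209.192.0/18
Subnets: 221.209.0.0/18, 221.209.64.0/18, 221.209.128.0/18, 221.209.192.0/18


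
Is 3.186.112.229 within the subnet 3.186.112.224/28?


Subnet network: 3.186.112.224
Test IP AND mask: 3.186.112.224
Yes, 3.186.112.229 is in 3.186.112.224/28


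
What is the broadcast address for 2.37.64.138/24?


Network: 2.37.64.0/24
Host bits = 8
Set all host bits to 1:
Broadcast: 2.37.64.255


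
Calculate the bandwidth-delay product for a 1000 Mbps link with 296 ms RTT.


BDP = bandwidth * RTT
= 1000 Mbps * 296 ms
= 1000 * 1e6 * 296 / 1000 bits
= 296000000 bits
= 37000000 bytes
= 36132.8125 KB
BDP = 296000000 bits (37000000 bytes)


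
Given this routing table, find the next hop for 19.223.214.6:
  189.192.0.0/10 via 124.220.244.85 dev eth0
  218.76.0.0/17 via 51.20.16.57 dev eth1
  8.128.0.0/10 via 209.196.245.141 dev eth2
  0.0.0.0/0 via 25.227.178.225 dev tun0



Longest prefix match for 19.223.214.6:
  /10 189.192.0.0: no
  /17 218.76.0.0: no
  /10 8.128.0.0: no
  /0 0.0.0.0: MATCH
Selected: next-hop 25.227.178.225 via tun0 (matched /0)


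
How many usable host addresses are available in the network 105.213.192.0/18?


Host bits = 32 - 18 = 14
Total addresses = 2^14 = 16384
Usable = total - 2 (network and broadcast)
Usable hosts: 16382


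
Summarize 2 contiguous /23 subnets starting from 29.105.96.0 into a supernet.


Original prefix: /23
Number of subnets: 2 = 2^1
New prefix = 23 - 1 = 22
Supernet: 29.105.96.0/22


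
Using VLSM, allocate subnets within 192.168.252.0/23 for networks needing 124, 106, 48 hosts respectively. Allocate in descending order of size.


124 hosts -> /25 (126 usable): 192.168.252.0/25
106 hosts -> /25 (126 usable): 192.168.252.128/25
48 hosts -> /26 (62 usable): 192.168.253.0/26
Allocation: 192.168.252.0/25 (124 hosts, 126 usable); 192.168.252.128/25 (106 hosts, 126 usable); 192.168.253.0/26 (48 hosts, 62 usable)


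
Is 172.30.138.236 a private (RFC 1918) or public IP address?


RFC 1918 private ranges:
  10.0.0.0/8 (10.0.0.0 - 10.255.255.255)
  172.16.0.0/12 (172.16.0.0 - 172.31.255.255)
  192.168.0.0/16 (192.168.0.0 - 192.168.255.255)
Private (in 172.16.0.0/12)


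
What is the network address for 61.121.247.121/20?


IP:   00111101.01111001.11110111.01111001
Mask: 11111111.11111111.11110000.00000000
AND operation:
Net:  00111101.01111001.11110000.00000000
Network: 61.121.240.0/20


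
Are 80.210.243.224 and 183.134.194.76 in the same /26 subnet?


Mask: 255.255.255.192
80.210.243.224 AND mask = 80.210.243.192
183.134.194.76 AND mask = 183.134.194.64
No, different subnets (80.210.243.192 vs 183.134.194.64)


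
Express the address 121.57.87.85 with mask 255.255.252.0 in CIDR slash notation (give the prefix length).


Binary: 11111111.11111111.11111100.00000000
Count leading 1s
Prefix: /22


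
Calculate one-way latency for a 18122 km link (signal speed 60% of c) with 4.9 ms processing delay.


Speed = 0.6 * 3e5 km/s = 180000 km/s
Propagation delay = 18122 / 180000 = 0.1007 s = 100.6778 ms
Processing delay = 4.9 ms
Total one-way latency = 105.5778 ms


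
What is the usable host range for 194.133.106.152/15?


Network: 194.132.0.0
Broadcast: 194.133.255.255
First usable = network + 1
Last usable = broadcast - 1
Range: 194.132.0.1 to 194.133.255.254


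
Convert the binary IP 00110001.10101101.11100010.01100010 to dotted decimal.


00110001 = 49
10101101 = 173
11100010 = 226
01100010 = 98
IP: 49.173.226.98


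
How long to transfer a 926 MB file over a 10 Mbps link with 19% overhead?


Effective throughput = 10 * (1 - 19/100) = 8.1 Mbps
File size in Mb = 926 * 8 = 7408 Mb
Time = 7408 / 8.1
Time = 914.5679 seconds


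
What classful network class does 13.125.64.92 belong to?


First octet: 13
Binary: 00001101
0xxxxxxx -> Class A (1-126)
Class A, default mask 255.0.0.0 (/8)


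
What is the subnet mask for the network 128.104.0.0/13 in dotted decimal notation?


/13 means 13 network bits, 19 host bits
Binary: 11111111111110000000000000000000
Mask: 255.248.0.0


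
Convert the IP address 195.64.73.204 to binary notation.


195 = 11000011
64 = 01000000
73 = 01001001
204 = 11001100
Binary: 11000011.01000000.01001001.11001100


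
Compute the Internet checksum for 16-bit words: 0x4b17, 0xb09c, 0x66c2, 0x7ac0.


Sum all words (with carry folding):
+ 0x4b17 = 0x4b17
+ 0xb09c = 0xfbb3
+ 0x66c2 = 0x6276
+ 0x7ac0 = 0xdd36
One's complement: ~0xdd36
Checksum = 0x22c9


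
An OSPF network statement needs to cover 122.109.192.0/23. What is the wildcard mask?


Subnet mask: 255.255.254.0
Wildcard = 255.255.255.255 - subnet mask
255 - 255 = 0
255 - 255 = 0
255 - 254 = 1
255 - 0 = 255
Wildcard: 0.0.1.255


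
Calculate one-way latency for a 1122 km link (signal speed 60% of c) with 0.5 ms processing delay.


Speed = 0.6 * 3e5 km/s = 180000 km/s
Propagation delay = 1122 / 180000 = 0.0062 s = 6.2333 ms
Processing delay = 0.5 ms
Total one-way latency = 6.7333 ms


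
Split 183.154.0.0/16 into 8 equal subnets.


New prefix = 16 + 3 = 19
Each subnet has 8192 addresses
  183.154.0.0/19
  183.154.32.0/19
  183.154.64.0/19
  183.154.96.0/19
  183.154.128.0/19
  183.154.160.0/19
  183.154.192.0/19
  183.154.224.0/19
Subnets: 183.154.0.0/19, 183.154.32.0/19, 183.154.64.0/19, 183.154.96.0/19, 183.154.128.0/19, 183.154.160.0/19, 183.154.192.0/19, 183.154.224.0/19


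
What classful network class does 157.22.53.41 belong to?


First octet: 157
Binary: 10011101
10xxxxxx -> Class B (128-191)
Class B, default mask 255.255.0.0 (/16)


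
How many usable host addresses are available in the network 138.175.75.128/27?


Host bits = 32 - 27 = 5
Total addresses = 2^5 = 32
Usable = total - 2 (network and broadcast)
Usable hosts: 30


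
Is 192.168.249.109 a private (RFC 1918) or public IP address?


RFC 1918 private ranges:
  10.0.0.0/8 (10.0.0.0 - 10.255.255.255)
  172.16.0.0/12 (172.16.0.0 - 172.31.255.255)
  192.168.0.0/16 (192.168.0.0 - 192.168.255.255)
Private (in 192.168.0.0/16)


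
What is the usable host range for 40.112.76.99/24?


Network: 40.112.76.0
Broadcast: 40.112.76.255
First usable = network + 1
Last usable = broadcast - 1
Range: 40.112.76.1 to 40.112.76.254


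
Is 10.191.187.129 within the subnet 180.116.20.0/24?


Subnet network: 180.116.20.0
Test IP AND mask: 10.191.187.0
No, 10.191.187.129 is not in 180.116.20.0/24


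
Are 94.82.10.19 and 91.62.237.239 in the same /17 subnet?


Mask: 255.255.128.0
94.82.10.19 AND mask = 94.82.0.0
91.62.237.239 AND mask = 91.62.128.0
No, different subnets (94.82.0.0 vs 91.62.128.0)


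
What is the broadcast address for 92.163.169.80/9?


Network: 92.128.0.0/9
Host bits = 23
Set all host bits to 1:
Broadcast: 92.255.255.255


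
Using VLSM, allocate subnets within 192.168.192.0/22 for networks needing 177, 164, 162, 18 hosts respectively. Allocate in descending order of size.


177 hosts -> /24 (254 usable): 192.168.192.0/24
164 hosts -> /24 (254 usable): 192.168.193.0/24
162 hosts -> /24 (254 usable): 192.168.194.0/24
18 hosts -> /27 (30 usable): 192.168.195.0/27
Allocation: 192.168.192.0/24 (177 hosts, 254 usable); 192.168.193.0/24 (164 hosts, 254 usable); 192.168.194.0/24 (162 hosts, 254 usable); 192.168.195.0/27 (18 hosts, 30 usable)


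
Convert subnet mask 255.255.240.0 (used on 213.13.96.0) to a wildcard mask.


Subnet mask: 255.255.240.0
Wildcard = 255.255.255.255 - subnet mask
255 - 255 = 0
255 - 255 = 0
255 - 240 = 15
255 - 0 = 255
Wildcard: 0.0.15.255


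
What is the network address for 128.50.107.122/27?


IP:   10000000.00110010.01101011.01111010
Mask: 11111111.11111111.11111111.11100000
AND operation:
Net:  10000000.00110010.01101011.01100000
Network: 128.50.107.96/27


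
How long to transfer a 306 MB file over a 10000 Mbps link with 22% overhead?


Effective throughput = 10000 * (1 - 22/100) = 7800 Mbps
File size in Mb = 306 * 8 = 2448 Mb
Time = 2448 / 7800
Time = 0.3138 seconds


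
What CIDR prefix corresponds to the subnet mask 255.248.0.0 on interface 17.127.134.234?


Binary: 11111111.11111000.00000000.00000000
Count leading 1s
Prefix: /13


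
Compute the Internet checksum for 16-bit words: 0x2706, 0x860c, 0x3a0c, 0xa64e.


Sum all words (with carry folding):
+ 0x2706 = 0x2706
+ 0x860c = 0xad12
+ 0x3a0c = 0xe71e
+ 0xa64e = 0x8d6d
One's complement: ~0x8d6d
Checksum = 0x7292


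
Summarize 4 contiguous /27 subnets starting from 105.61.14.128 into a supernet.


Original prefix: /27
Number of subnets: 4 = 2^2
New prefix = 27 - 2 = 25
Supernet: 105.61.14.128/25


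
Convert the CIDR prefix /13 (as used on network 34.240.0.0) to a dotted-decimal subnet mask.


/13 means 13 network bits, 19 host bits
Binary: 11111111111110000000000000000000
Mask: 255.248.0.0


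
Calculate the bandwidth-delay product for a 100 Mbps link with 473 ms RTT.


BDP = bandwidth * RTT
= 100 Mbps * 473 ms
= 100 * 1e6 * 473 / 1000 bits
= 47300000 bits
= 5912500 bytes
= 5773.9258 KB
BDP = 47300000 bits (5912500 bytes)


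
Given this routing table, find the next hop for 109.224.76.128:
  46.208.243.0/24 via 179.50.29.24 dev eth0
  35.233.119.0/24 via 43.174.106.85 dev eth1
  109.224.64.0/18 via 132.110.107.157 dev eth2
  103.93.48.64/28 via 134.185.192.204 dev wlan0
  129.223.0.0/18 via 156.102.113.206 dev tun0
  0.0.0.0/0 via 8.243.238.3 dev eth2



Longest prefix match for 109.224.76.128:
  /24 46.208.243.0: no
  /24 35.233.119.0: no
  /18 109.224.64.0: MATCH
  /28 103.93.48.64: no
  /18 129.223.0.0: no
  /0 0.0.0.0: MATCH
Selected: next-hop 132.110.107.157 via eth2 (matched /18)


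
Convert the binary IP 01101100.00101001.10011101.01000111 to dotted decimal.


01101100 = 108
00101001 = 41
10011101 = 157
01000111 = 71
IP: 108.41.157.71


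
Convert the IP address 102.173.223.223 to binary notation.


102 = 01100110
173 = 10101101
223 = 11011111
223 = 11011111
Binary: 01100110.10101101.11011111.11011111


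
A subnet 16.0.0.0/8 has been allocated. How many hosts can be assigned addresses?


Host bits = 32 - 8 = 24
Total addresses = 2^24 = 16777216
Usable = total - 2 (network and broadcast)
Usable hosts: 16777214


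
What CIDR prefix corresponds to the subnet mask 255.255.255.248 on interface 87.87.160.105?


Binary: 11111111.11111111.11111111.11111000
Count leading 1s
Prefix: /29


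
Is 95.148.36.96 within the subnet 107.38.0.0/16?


Subnet network: 107.38.0.0
Test IP AND mask: 95.148.0.0
No, 95.148.36.96 is not in 107.38.0.0/16


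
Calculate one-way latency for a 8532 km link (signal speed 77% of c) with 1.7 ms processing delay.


Speed = 0.77 * 3e5 km/s = 231000 km/s
Propagation delay = 8532 / 231000 = 0.0369 s = 36.9351 ms
Processing delay = 1.7 ms
Total one-way latency = 38.6351 ms


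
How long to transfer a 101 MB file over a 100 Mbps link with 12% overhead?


Effective throughput = 100 * (1 - 12/100) = 88 Mbps
File size in Mb = 101 * 8 = 808 Mb
Time = 808 / 88
Time = 9.1818 seconds


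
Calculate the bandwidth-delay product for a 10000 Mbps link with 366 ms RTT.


BDP = bandwidth * RTT
= 10000 Mbps * 366 ms
= 10000 * 1e6 * 366 / 1000 bits
= 3660000000 bits
= 457500000 bytes
= 446777.3438 KB
BDP = 3660000000 bits (457500000 bytes)


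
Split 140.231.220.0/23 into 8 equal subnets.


New prefix = 23 + 3 = 26
Each subnet has 64 addresses
  140.231.220.0/26
  140.231.220.64/26
  140.231.220.128/26
  140.231.220.192/26
  140.231.221.0/26
  140.231.221.64/26
  140.231.221.128/26
  140.231.221.192/26
Subnets: 140.231.220.0/26, 140.231.220.64/26, 140.231.220.128/26, 140.231.220.192/26, 140.231.221.0/26, 140.231.221.64/26, 140.231.221.128/26, 140.231.221.192/26


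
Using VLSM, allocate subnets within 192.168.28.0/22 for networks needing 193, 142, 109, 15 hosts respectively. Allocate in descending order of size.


193 hosts -> /24 (254 usable): 192.168.28.0/24
142 hosts -> /24 (254 usable): 192.168.29.0/24
109 hosts -> /25 (126 usable): 192.168.30.0/25
15 hosts -> /27 (30 usable): 192.168.30.128/27
Allocation: 192.168.28.0/24 (193 hosts, 254 usable); 192.168.29.0/24 (142 hosts, 254 usable); 192.168.30.0/25 (109 hosts, 126 usable); 192.168.30.128/27 (15 hosts, 30 usable)


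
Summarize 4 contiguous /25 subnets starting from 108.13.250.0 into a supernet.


Original prefix: /25
Number of subnets: 4 = 2^2
New prefix = 25 - 2 = 23
Supernet: 108.13.250.0/23


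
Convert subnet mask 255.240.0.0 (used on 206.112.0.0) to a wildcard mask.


Subnet mask: 255.240.0.0
Wildcard = 255.255.255.255 - subnet mask
255 - 255 = 0
255 - 240 = 15
255 - 0 = 255
255 - 0 = 255
Wildcard: 0.15.255.255


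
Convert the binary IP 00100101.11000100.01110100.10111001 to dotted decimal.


00100101 = 37
11000100 = 196
01110100 = 116
10111001 = 185
IP: 37.196.116.185


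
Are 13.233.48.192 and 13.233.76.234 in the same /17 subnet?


Mask: 255.255.128.0
13.233.48.192 AND mask = 13.233.0.0
13.233.76.234 AND mask = 13.233.0.0
Yes, same subnet (13.233.0.0)


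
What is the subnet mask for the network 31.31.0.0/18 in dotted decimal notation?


/18 means 18 network bits, 14 host bits
Binary: 11111111111111111100000000000000
Mask: 255.255.192.0


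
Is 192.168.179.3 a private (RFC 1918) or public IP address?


RFC 1918 private ranges:
  10.0.0.0/8 (10.0.0.0 - 10.255.255.255)
  172.16.0.0/12 (172.16.0.0 - 172.31.255.255)
  192.168.0.0/16 (192.168.0.0 - 192.168.255.255)
Private (in 192.168.0.0/16)


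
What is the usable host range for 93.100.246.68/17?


Network: 93.100.128.0
Broadcast: 93.100.255.255
First usable = network + 1
Last usable = broadcast - 1
Range: 93.100.128.1 to 93.100.255.254


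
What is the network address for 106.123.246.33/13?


IP:   01101010.01111011.11110110.00100001
Mask: 11111111.11111000.00000000.00000000
AND operation:
Net:  01101010.01111000.00000000.00000000
Network: 106.120.0.0/13


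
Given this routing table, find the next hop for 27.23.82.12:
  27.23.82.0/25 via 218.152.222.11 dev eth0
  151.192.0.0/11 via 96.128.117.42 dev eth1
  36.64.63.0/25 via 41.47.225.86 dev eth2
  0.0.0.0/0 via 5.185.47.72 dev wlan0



Longest prefix match for 27.23.82.12:
  /25 27.23.82.0: MATCH
  /11 151.192.0.0: no
  /25 36.64.63.0: no
  /0 0.0.0.0: MATCH
Selected: next-hop 218.152.222.11 via eth0 (matched /25)


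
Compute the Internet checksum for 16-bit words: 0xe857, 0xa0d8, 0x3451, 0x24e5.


Sum all words (with carry folding):
+ 0xe857 = 0xe857
+ 0xa0d8 = 0x8930
+ 0x3451 = 0xbd81
+ 0x24e5 = 0xe266
One's complement: ~0xe266
Checksum = 0x1d99


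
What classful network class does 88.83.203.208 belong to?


First octet: 88
Binary: 01011000
0xxxxxxx -> Class A (1-126)
Class A, default mask 255.0.0.0 (/8)


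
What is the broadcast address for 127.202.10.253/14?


Network: 127.200.0.0/14
Host bits = 18
Set all host bits to 1:
Broadcast: 127.203.255.255


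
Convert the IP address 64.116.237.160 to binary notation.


64 = 01000000
116 = 01110100
237 = 11101101
160 = 10100000
Binary: 01000000.01110100.11101101.10100000


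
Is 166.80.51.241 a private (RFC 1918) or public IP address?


RFC 1918 private ranges:
  10.0.0.0/8 (10.0.0.0 - 10.255.255.255)
  172.16.0.0/12 (172.16.0.0 - 172.31.255.255)
  192.168.0.0/16 (192.168.0.0 - 192.168.255.255)
Public (not in any RFC 1918 range)


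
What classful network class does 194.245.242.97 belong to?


First octet: 194
Binary: 11000010
110xxxxx -> Class C (192-223)
Class C, default mask 255.255.255.0 (/24)


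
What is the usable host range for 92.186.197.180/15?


Network: 92.186.0.0
Broadcast: 92.187.255.255
First usable = network + 1
Last usable = broadcast - 1
Range: 92.186.0.1 to 92.187.255.254


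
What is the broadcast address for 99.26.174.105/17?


Network: 99.26.128.0/17
Host bits = 15
Set all host bits to 1:
Broadcast: 99.26.255.255


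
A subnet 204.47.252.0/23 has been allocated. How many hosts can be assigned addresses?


Host bits = 32 - 23 = 9
Total addresses = 2^9 = 512
Usable = total - 2 (network and broadcast)
Usable hosts: 510


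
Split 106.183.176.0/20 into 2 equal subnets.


New prefix = 20 + 1 = 21
Each subnet has 2048 addresses
  106.183.176.0/21
  106.183.184.0/21
Subnets: 106.183.176.0/21, 106.183.184.0/21


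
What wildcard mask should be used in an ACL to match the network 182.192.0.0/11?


Subnet mask: 255.224.0.0
Wildcard = 255.255.255.255 - subnet mask
255 - 255 = 0
255 - 224 = 31
255 - 0 = 255
255 - 0 = 255
Wildcard: 0.31.255.255


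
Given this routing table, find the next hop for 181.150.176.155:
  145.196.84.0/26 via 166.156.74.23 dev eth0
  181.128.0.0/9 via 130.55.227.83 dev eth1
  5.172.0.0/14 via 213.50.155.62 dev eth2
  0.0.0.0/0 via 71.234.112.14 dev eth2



Longest prefix match for 181.150.176.155:
  /26 145.196.84.0: no
  /9 181.128.0.0: MATCH
  /14 5.172.0.0: no
  /0 0.0.0.0: MATCH
Selected: next-hop 130.55.227.83 via eth1 (matched /9)


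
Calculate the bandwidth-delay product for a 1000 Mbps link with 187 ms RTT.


BDP = bandwidth * RTT
= 1000 Mbps * 187 ms
= 1000 * 1e6 * 187 / 1000 bits
= 187000000 bits
= 23375000 bytes
= 22827.1484 KB
BDP = 187000000 bits (23375000 bytes)


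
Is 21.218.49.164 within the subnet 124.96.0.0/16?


Subnet network: 124.96.0.0
Test IP AND mask: 21.218.0.0
No, 21.218.49.164 is not in 124.96.0.0/16


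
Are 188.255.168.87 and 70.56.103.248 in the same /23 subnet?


Mask: 255.255.254.0
188.255.168.87 AND mask = 188.255.168.0
70.56.103.248 AND mask = 70.56.102.0
No, different subnets (188.255.168.0 vs 70.56.102.0)


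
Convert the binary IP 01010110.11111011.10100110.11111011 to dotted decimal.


01010110 = 86
11111011 = 251
10100110 = 166
11111011 = 251
IP: 86.251.166.251


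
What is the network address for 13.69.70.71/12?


IP:   00001101.01000101.01000110.01000111
Mask: 11111111.11110000.00000000.00000000
AND operation:
Net:  00001101.01000000.00000000.00000000
Network: 13.64.0.0/12


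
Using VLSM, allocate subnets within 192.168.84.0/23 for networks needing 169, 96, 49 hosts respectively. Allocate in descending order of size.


169 hosts -> /24 (254 usable): 192.168.84.0/24
96 hosts -> /25 (126 usable): 192.168.85.0/25
49 hosts -> /26 (62 usable): 192.168.85.128/26
Allocation: 192.168.84.0/24 (169 hosts, 254 usable); 192.168.85.0/25 (96 hosts, 126 usable); 192.168.85.128/26 (49 hosts, 62 usable)


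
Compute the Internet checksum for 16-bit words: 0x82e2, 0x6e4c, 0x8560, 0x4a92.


Sum all words (with carry folding):
+ 0x82e2 = 0x82e2
+ 0x6e4c = 0xf12e
+ 0x8560 = 0x768f
+ 0x4a92 = 0xc121
One's complement: ~0xc121
Checksum = 0x3ede


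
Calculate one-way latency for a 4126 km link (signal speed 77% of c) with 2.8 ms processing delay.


Speed = 0.77 * 3e5 km/s = 231000 km/s
Propagation delay = 4126 / 231000 = 0.0179 s = 17.8615 ms
Processing delay = 2.8 ms
Total one-way latency = 20.6615 ms


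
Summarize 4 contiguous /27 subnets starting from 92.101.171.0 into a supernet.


Original prefix: /27
Number of subnets: 4 = 2^2
New prefix = 27 - 2 = 25
Supernet: 92.101.171.0/25


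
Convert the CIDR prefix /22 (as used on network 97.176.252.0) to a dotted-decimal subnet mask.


/22 means 22 network bits, 10 host bits
Binary: 11111111111111111111110000000000
Mask: 255.255.252.0


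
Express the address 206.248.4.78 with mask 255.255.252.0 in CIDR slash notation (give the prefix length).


Binary: 11111111.11111111.11111100.00000000
Count leading 1s
Prefix: /22


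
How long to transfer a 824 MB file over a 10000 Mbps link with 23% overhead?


Effective throughput = 10000 * (1 - 23/100) = 7700 Mbps
File size in Mb = 824 * 8 = 6592 Mb
Time = 6592 / 7700
Time = 0.8561 seconds


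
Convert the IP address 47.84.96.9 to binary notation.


47 = 00101111
84 = 01010100
96 = 01100000
9 = 00001001
Binary: 00101111.01010100.01100000.00001001


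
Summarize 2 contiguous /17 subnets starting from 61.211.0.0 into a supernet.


Original prefix: /17
Number of subnets: 2 = 2^1
New prefix = 17 - 1 = 16
Supernet: 61.211.0.0/16


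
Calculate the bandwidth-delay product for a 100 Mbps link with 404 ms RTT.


BDP = bandwidth * RTT
= 100 Mbps * 404 ms
= 100 * 1e6 * 404 / 1000 bits
= 40400000 bits
= 5050000 bytes
= 4931.6406 KB
BDP = 40400000 bits (5050000 bytes)


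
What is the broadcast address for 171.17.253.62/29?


Network: 171.17.253.56/29
Host bits = 3
Set all host bits to 1:
Broadcast: 171.17.253.63


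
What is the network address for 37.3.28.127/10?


IP:   00100101.00000011.00011100.01111111
Mask: 11111111.11000000.00000000.00000000
AND operation:
Net:  00100101.00000000.00000000.00000000
Network: 37.0.0.0/10
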